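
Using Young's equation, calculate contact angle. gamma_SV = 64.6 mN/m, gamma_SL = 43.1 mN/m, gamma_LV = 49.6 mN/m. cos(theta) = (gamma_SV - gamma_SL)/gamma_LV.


cos(theta) = (gamma_SV - gamma_SL) / gamma_LV
cos(theta) = (64.6 - 43.1) / 49.6
cos(theta) = 0.433468
theta = arccos(0.433468) = 64.31 degrees

64.31


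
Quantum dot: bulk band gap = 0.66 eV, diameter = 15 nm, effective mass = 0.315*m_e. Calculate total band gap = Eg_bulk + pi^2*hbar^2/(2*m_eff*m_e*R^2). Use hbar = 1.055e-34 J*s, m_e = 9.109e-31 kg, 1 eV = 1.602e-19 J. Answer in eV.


Radius R = 15/2 nm = 7.5e-09 m
Confinement energy dE = pi^2 * hbar^2 / (2 * m_eff * m_e * R^2)
dE = pi^2 * (1.055e-34)^2 / (2 * 0.315 * 9.109e-31 * (7.5e-09)^2) J, divided by 1.602e-19 J/eV
dE = 0.0212 eV
Total band gap = E_g(bulk) + dE = 0.66 + 0.0212 = 0.6812 eV

0.6812


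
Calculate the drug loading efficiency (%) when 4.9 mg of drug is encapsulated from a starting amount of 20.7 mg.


Drug loading efficiency = (drug loaded / drug initial) * 100
DLE = 4.9 / 20.7 * 100
DLE = 0.2367 * 100
DLE = 23.67%

23.67


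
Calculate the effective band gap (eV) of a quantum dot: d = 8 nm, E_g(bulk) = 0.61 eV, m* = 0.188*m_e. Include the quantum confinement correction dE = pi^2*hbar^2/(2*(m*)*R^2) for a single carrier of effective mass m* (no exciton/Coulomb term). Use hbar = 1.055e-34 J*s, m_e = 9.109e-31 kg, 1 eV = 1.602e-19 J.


Radius R = 8/2 nm = 4e-09 m
Confinement energy dE = pi^2 * hbar^2 / (2 * m_eff * m_e * R^2)
dE = pi^2 * (1.055e-34)^2 / (2 * 0.188 * 9.109e-31 * (4e-09)^2) J, divided by 1.602e-19 J/eV
dE = 0.1251 eV
Total band gap = E_g(bulk) + dE = 0.61 + 0.1251 = 0.7351 eV

0.7351


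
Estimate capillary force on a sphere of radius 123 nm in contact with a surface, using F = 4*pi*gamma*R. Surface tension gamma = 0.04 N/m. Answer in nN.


Convert radius: R = 123 nm = 1.23e-07 m
F = 4 * pi * gamma * R
F = 4 * pi * 0.04 * 1.23e-07
F = 6.18265e-08 N = 61.8265 nN

61.8265


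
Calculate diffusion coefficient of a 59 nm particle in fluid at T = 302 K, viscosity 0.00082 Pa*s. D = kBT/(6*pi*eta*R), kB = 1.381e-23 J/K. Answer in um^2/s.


Radius R = 59/2 = 29.5 nm = 2.95e-08 m
D = kB*T / (6*pi*eta*R)
D = 1.381e-23 * 302 / (6 * pi * 0.00082 * 2.95e-08)
D = 9.14668e-12 m^2/s = 9.147 um^2/s

9.147


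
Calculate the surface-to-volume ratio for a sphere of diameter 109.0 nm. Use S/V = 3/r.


Radius r = 109.0/2 = 54.5 nm
S/V = 3 / r = 3 / 54.5
S/V = 0.055 nm^-1

0.055


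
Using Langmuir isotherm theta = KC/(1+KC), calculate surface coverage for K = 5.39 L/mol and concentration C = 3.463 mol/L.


Langmuir isotherm: theta = K*C / (1 + K*C)
K*C = 5.39 * 3.463 = 18.66557
theta = 18.66557 / (1 + 18.66557) = 18.66557 / 19.66557
theta = 0.9491

0.9491


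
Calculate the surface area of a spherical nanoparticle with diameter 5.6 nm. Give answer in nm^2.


Radius r = 5.6/2 = 2.8 nm
Surface area SA = 4 * pi * r^2
SA = 4 * pi * (2.8)^2
SA = 98.52 nm^2

98.52


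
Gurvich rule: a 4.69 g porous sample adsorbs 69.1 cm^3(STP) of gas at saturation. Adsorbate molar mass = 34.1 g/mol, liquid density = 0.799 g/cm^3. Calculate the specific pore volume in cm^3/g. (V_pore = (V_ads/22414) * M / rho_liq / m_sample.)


Moles adsorbed n = V_ads / 22414 = 69.1 / 22414 = 3.082895e-03 mol
Liquid volume V_liq = n * M / rho_liq = 3.082895e-03 * 34.1 / 0.799 = 0.13157 cm^3
Specific pore volume V_pore = V_liq / m_sample = 0.13157 / 4.69
V_pore = 0.0281 cm^3/g

0.0281


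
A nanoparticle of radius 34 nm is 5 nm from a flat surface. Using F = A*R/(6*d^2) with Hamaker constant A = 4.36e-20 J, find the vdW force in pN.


Convert to SI: R = 34 nm = 3.4e-08 m, d = 5 nm = 5e-09 m
F = A * R / (6 * d^2)
F = 4.36e-20 * 3.4e-08 / (6 * (5e-09)^2)
F = 9.88267e-12 N = 9.883 pN

9.883


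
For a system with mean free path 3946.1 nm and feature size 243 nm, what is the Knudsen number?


Knudsen number Kn = lambda / L
Kn = 3946.1 / 243
Kn = 16.2391

16.2391


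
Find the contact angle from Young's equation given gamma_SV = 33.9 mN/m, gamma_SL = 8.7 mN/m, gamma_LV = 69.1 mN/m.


cos(theta) = (gamma_SV - gamma_SL) / gamma_LV
cos(theta) = (33.9 - 8.7) / 69.1
cos(theta) = 0.364689
theta = arccos(0.364689) = 68.61 degrees

68.61


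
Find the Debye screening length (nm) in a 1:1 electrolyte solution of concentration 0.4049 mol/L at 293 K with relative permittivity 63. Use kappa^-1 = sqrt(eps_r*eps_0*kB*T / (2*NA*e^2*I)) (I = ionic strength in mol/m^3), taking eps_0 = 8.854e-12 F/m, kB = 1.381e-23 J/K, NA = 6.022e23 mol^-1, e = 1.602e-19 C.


Ionic strength I = 0.4049 * 1^2 * 1000 = 404.9 mol/m^3
kappa^-1 = sqrt(63 * 8.854e-12 * 1.381e-23 * 293 / (2 * 6.022e23 * (1.602e-19)^2 * 404.9))
kappa^-1 = 0.425 nm

0.425


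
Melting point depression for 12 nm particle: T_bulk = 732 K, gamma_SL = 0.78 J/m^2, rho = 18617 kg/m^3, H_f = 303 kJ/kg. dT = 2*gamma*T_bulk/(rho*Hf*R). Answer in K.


Radius R = 12/2 = 6 nm = 6e-09 m
Convert H_f = 303 kJ/kg = 303000 J/kg
dT = 2 * gamma_SL * T_bulk / (rho * H_f * R)
dT = 2 * 0.78 * 732 / (18617 * 303000 * 6e-09)
dT = 33.7 K

33.7


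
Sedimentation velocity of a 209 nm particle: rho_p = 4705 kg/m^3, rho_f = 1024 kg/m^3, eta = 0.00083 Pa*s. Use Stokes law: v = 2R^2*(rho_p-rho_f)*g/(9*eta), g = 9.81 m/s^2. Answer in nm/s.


Radius R = 209/2 nm = 1.045e-07 m
Density difference = 4705 - 1024 = 3681 kg/m^3
v = 2 * R^2 * (rho_p - rho_f) * g / (9 * eta)
v = 2 * (1.045e-07)^2 * 3681 * 9.81 / (9 * 0.00083)
v = 1.05579e-07 m/s = 105.5788 nm/s

105.5788


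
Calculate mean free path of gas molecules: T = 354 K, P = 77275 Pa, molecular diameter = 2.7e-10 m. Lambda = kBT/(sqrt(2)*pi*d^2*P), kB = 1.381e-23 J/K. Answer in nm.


Mean free path: lambda = kB*T / (sqrt(2) * pi * d^2 * P)
lambda = 1.381e-23 * 354 / (sqrt(2) * pi * (2.7e-10)^2 * 77275)
lambda = 1.95328e-07 m
lambda = 195.33 nm

195.33


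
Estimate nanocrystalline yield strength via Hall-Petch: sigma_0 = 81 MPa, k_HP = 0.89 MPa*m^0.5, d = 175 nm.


d = 175 nm = 1.75e-07 m
sqrt(d) = 0.00041833
Hall-Petch contribution = k / sqrt(d) = 0.89 / 0.00041833 = 2127.5 MPa
sigma = sigma_0 + k/sqrt(d) = 81 + 2127.5 = 2208.5 MPa

2208.5


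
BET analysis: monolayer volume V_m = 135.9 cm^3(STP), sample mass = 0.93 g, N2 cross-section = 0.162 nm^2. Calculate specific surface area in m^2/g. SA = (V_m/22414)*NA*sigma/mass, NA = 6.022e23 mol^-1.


Number of moles in monolayer = V_m / 22414 = 135.9 / 22414 = 0.00606317
Number of molecules = moles * NA = 0.00606317 * 6.022e23
SA = molecules * sigma / mass
SA = (135.9 / 22414) * 6.022e23 * 0.162e-18 / 0.93
SA = 636.0 m^2/g

636.0


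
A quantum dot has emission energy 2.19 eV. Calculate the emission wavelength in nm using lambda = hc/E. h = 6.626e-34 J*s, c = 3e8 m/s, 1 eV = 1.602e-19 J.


Convert energy: E = 2.19 eV = 2.19 * 1.602e-19 = 3.50838e-19 J
lambda = h*c / E = 6.626e-34 * 3e8 / 3.50838e-19
lambda = 5.66586e-07 m = 566.6 nm

566.6


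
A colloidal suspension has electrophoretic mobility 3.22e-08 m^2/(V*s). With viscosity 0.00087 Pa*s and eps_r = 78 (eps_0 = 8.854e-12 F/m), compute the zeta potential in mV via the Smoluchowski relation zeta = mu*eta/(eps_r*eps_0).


Smoluchowski equation: zeta = mu * eta / (eps_r * eps_0)
zeta = 3.22e-08 * 0.00087 / (78 * 8.854e-12)
zeta = 0.040564 V = 40.56 mV

40.56


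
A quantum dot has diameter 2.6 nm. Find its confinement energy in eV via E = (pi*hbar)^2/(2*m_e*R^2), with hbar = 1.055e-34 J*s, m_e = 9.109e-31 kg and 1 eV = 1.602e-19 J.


Radius R = 2.6/2 = 1.3 nm = 1.3e-09 m
E = (pi * 1.055e-34)^2 / (2 * 9.109e-31 * (1.3e-09)^2)
E(J) = 3.56794e-20
E = E(J) / 1.602e-19 = 0.2227 eV

0.2227


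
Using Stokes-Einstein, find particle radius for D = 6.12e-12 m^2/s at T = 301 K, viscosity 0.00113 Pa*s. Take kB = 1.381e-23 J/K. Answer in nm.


Stokes-Einstein: R = kB*T / (6*pi*eta*D)
R = 1.381e-23 * 301 / (6 * pi * 0.00113 * 6.12e-12)
R = 3.18881e-08 m = 31.89 nm

31.89


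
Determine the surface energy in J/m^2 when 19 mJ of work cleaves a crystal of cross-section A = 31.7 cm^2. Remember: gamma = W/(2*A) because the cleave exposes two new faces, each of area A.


Convert: A = 31.7 cm^2 = 0.00317 m^2, W = 19 mJ = 0.019 J
Cleaving exposes two faces of area A, so total new surface = 2*A and gamma = W / (2*A)
gamma = 0.019 / (2 * 0.00317)
gamma = 2.997 J/m^2

2.997


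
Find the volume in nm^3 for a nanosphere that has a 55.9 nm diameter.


Radius r = 55.9/2 = 27.95 nm
Volume V = (4/3) * pi * r^3
V = (4/3) * pi * (27.95)^3
V = 91460.6 nm^3

91460.6


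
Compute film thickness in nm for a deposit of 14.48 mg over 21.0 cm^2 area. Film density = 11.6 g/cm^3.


Convert: m = 14.48 mg = 1.4480e-05 kg, A = 21.0 cm^2 = 2.1000e-03 m^2, rho = 11.6 g/cm^3 = 11600 kg/m^3
t = m / (A * rho)
t = 1.4480e-05 / (2.1000e-03 * 11600)
t = 5.9442e-07 m = 594.4 nm

594.4


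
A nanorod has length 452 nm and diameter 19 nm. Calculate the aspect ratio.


Aspect ratio AR = length / diameter
AR = 452 / 19
AR = 23.79

23.79


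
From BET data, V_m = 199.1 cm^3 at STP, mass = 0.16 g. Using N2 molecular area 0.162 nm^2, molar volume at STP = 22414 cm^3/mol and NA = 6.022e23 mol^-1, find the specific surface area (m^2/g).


Number of moles in monolayer = V_m / 22414 = 199.1 / 22414 = 0.00888284
Number of molecules = moles * NA = 0.00888284 * 6.022e23
SA = molecules * sigma / mass
SA = (199.1 / 22414) * 6.022e23 * 0.162e-18 / 0.16
SA = 5416.1 m^2/g

5416.1


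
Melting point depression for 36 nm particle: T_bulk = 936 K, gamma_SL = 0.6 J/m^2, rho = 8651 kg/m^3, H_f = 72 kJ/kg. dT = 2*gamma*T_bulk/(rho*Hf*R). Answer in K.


Radius R = 36/2 = 18 nm = 1.8e-08 m
Convert H_f = 72 kJ/kg = 72000 J/kg
dT = 2 * gamma_SL * T_bulk / (rho * H_f * R)
dT = 2 * 0.6 * 936 / (8651 * 72000 * 1.8e-08)
dT = 100.2 K

100.2


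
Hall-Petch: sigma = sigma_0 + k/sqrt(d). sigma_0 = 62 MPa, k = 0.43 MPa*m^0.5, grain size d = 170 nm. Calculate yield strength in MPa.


d = 170 nm = 1.7e-07 m
sqrt(d) = 0.0004123106
Hall-Petch contribution = k / sqrt(d) = 0.43 / 0.0004123106 = 1042.9 MPa
sigma = sigma_0 + k/sqrt(d) = 62 + 1042.9 = 1104.9 MPa

1104.9


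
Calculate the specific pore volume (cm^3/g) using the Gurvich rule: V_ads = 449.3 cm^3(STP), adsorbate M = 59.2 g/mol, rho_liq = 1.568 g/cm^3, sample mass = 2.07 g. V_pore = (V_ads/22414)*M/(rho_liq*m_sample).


Moles adsorbed n = V_ads / 22414 = 449.3 / 22414 = 2.004551e-02 mol
Liquid volume V_liq = n * M / rho_liq = 2.004551e-02 * 59.2 / 1.568 = 0.75682 cm^3
Specific pore volume V_pore = V_liq / m_sample = 0.75682 / 2.07
V_pore = 0.3656 cm^3/g

0.3656


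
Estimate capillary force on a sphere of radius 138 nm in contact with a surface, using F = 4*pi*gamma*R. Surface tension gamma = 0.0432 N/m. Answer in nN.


Convert radius: R = 138 nm = 1.38e-07 m
F = 4 * pi * gamma * R
F = 4 * pi * 0.0432 * 1.38e-07
F = 7.49157e-08 N = 74.9157 nN

74.9157


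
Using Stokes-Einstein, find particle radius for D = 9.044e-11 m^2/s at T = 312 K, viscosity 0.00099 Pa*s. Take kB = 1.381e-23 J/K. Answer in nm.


Stokes-Einstein: R = kB*T / (6*pi*eta*D)
R = 1.381e-23 * 312 / (6 * pi * 0.00099 * 9.044e-11)
R = 2.553e-09 m = 2.55 nm

2.55


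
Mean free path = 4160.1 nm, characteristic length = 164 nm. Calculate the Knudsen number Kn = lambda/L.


Knudsen number Kn = lambda / L
Kn = 4160.1 / 164
Kn = 25.3665

25.3665


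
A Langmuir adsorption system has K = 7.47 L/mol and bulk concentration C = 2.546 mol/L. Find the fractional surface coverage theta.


Langmuir isotherm: theta = K*C / (1 + K*C)
K*C = 7.47 * 2.546 = 19.01862
theta = 19.01862 / (1 + 19.01862) = 19.01862 / 20.01862
theta = 0.95

0.95


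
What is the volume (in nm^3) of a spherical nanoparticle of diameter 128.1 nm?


Radius r = 128.1/2 = 64.05 nm
Volume V = (4/3) * pi * r^3
V = (4/3) * pi * (64.05)^3
V = 1100641.82 nm^3

1100641.82


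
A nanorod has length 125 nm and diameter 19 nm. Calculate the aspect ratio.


Aspect ratio AR = length / diameter
AR = 125 / 19
AR = 6.58

6.58


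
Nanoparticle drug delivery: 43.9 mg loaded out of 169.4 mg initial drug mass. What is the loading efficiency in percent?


Drug loading efficiency = (drug loaded / drug initial) * 100
DLE = 43.9 / 169.4 * 100
DLE = 0.2591 * 100
DLE = 25.91%

25.91


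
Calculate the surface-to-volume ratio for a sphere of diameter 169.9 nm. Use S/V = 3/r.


Radius r = 169.9/2 = 84.95 nm
S/V = 3 / r = 3 / 84.95
S/V = 0.0353 nm^-1

0.0353


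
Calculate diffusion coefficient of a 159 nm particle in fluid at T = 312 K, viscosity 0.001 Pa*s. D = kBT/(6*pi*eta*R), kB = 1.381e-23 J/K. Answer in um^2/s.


Radius R = 159/2 = 79.5 nm = 7.95e-08 m
D = kB*T / (6*pi*eta*R)
D = 1.381e-23 * 312 / (6 * pi * 0.001 * 7.95e-08)
D = 2.87528e-12 m^2/s = 2.875 um^2/s

2.875


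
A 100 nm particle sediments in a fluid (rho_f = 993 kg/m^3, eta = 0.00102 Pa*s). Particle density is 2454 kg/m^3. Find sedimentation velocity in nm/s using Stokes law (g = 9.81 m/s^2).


Radius R = 100/2 nm = 5e-08 m
Density difference = 2454 - 993 = 1461 kg/m^3
v = 2 * R^2 * (rho_p - rho_f) * g / (9 * eta)
v = 2 * (5e-08)^2 * 1461 * 9.81 / (9 * 0.00102)
v = 7.80632e-09 m/s = 7.8063 nm/s

7.8063


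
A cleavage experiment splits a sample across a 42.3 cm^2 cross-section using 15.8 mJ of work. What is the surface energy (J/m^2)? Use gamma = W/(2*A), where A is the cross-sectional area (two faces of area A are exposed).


Convert: A = 42.3 cm^2 = 0.00423 m^2, W = 15.8 mJ = 0.0158 J
Cleaving exposes two faces of area A, so total new surface = 2*A and gamma = W / (2*A)
gamma = 0.0158 / (2 * 0.00423)
gamma = 1.868 J/m^2

1.868


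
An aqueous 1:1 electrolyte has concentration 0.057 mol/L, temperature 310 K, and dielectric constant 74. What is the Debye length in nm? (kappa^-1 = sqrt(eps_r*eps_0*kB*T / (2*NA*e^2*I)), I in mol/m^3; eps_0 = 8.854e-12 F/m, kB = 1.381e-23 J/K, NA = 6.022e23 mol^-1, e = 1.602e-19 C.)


Ionic strength I = 0.057 * 1^2 * 1000 = 57 mol/m^3
kappa^-1 = sqrt(74 * 8.854e-12 * 1.381e-23 * 310 / (2 * 6.022e23 * (1.602e-19)^2 * 57))
kappa^-1 = 1.262 nm

1.262


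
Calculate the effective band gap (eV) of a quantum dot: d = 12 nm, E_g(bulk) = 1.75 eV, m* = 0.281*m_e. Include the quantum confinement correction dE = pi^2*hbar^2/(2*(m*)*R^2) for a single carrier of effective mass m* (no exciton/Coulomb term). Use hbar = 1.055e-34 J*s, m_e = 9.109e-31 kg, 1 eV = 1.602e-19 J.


Radius R = 12/2 nm = 6e-09 m
Confinement energy dE = pi^2 * hbar^2 / (2 * m_eff * m_e * R^2)
dE = pi^2 * (1.055e-34)^2 / (2 * 0.281 * 9.109e-31 * (6e-09)^2) J, divided by 1.602e-19 J/eV
dE = 0.0372 eV
Total band gap = E_g(bulk) + dE = 1.75 + 0.0372 = 1.7872 eV

1.7872


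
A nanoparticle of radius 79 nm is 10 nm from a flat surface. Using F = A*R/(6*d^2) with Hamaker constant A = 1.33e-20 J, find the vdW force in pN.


Convert to SI: R = 79 nm = 7.9e-08 m, d = 10 nm = 1e-08 m
F = A * R / (6 * d^2)
F = 1.33e-20 * 7.9e-08 / (6 * (1e-08)^2)
F = 1.75117e-12 N = 1.751 pN

1.751


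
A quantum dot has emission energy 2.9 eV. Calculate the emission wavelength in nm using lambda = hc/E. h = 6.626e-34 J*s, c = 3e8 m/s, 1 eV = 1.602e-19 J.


Convert energy: E = 2.9 eV = 2.9 * 1.602e-19 = 4.6458e-19 J
lambda = h*c / E = 6.626e-34 * 3e8 / 4.6458e-19
lambda = 4.2787e-07 m = 427.9 nm

427.9


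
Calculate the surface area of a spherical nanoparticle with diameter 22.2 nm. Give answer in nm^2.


Radius r = 22.2/2 = 11.1 nm
Surface area SA = 4 * pi * r^2
SA = 4 * pi * (11.1)^2
SA = 1548.3 nm^2

1548.3


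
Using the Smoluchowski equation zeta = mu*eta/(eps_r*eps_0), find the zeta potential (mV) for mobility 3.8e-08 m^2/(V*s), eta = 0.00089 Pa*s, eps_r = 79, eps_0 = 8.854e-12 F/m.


Smoluchowski equation: zeta = mu * eta / (eps_r * eps_0)
zeta = 3.8e-08 * 0.00089 / (79 * 8.854e-12)
zeta = 0.048351 V = 48.35 mV

48.35


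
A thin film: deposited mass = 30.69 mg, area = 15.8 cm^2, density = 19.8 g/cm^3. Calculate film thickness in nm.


Convert: m = 30.69 mg = 3.0690e-05 kg, A = 15.8 cm^2 = 1.5800e-03 m^2, rho = 19.8 g/cm^3 = 19800 kg/m^3
t = m / (A * rho)
t = 3.0690e-05 / (1.5800e-03 * 19800)
t = 9.8101e-07 m = 981.0 nm

981.0


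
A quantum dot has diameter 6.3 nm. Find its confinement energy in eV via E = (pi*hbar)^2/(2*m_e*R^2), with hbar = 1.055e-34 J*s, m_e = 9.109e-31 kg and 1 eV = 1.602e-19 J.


Radius R = 6.3/2 = 3.15 nm = 3.15e-09 m
E = (pi * 1.055e-34)^2 / (2 * 9.109e-31 * (3.15e-09)^2)
E(J) = 6.07691e-21
E = E(J) / 1.602e-19 = 0.0379 eV

0.0379


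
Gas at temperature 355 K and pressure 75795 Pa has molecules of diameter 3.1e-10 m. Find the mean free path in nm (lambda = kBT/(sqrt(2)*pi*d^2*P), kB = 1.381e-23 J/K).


Mean free path: lambda = kB*T / (sqrt(2) * pi * d^2 * P)
lambda = 1.381e-23 * 355 / (sqrt(2) * pi * (3.1e-10)^2 * 75795)
lambda = 1.51493e-07 m
lambda = 151.49 nm

151.49


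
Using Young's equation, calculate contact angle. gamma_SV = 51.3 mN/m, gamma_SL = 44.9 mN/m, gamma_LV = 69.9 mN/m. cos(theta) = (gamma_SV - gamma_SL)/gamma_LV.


cos(theta) = (gamma_SV - gamma_SL) / gamma_LV
cos(theta) = (51.3 - 44.9) / 69.9
cos(theta) = 0.091559
theta = arccos(0.091559) = 84.75 degrees

84.75


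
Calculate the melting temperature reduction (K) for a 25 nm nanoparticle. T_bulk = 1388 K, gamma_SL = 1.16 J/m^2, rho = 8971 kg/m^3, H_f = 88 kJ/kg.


Radius R = 25/2 = 12.5 nm = 1.25e-08 m
Convert H_f = 88 kJ/kg = 88000 J/kg
dT = 2 * gamma_SL * T_bulk / (rho * H_f * R)
dT = 2 * 1.16 * 1388 / (8971 * 88000 * 1.25e-08)
dT = 326.3 K

326.3


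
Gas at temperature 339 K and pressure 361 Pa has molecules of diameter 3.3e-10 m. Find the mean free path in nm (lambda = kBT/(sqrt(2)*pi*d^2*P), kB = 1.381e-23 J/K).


Mean free path: lambda = kB*T / (sqrt(2) * pi * d^2 * P)
lambda = 1.381e-23 * 339 / (sqrt(2) * pi * (3.3e-10)^2 * 361)
lambda = 2.68036e-05 m
lambda = 26803.62 nm

26803.62


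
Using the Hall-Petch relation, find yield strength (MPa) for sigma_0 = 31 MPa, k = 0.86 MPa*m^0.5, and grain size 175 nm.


d = 175 nm = 1.75e-07 m
sqrt(d) = 0.00041833
Hall-Petch contribution = k / sqrt(d) = 0.86 / 0.00041833 = 2055.8 MPa
sigma = sigma_0 + k/sqrt(d) = 31 + 2055.8 = 2086.8 MPa

2086.8


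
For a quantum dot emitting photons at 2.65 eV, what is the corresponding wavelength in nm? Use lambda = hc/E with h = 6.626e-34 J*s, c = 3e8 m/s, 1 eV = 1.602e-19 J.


Convert energy: E = 2.65 eV = 2.65 * 1.602e-19 = 4.2453e-19 J
lambda = h*c / E = 6.626e-34 * 3e8 / 4.2453e-19
lambda = 4.68235e-07 m = 468.2 nm

468.2


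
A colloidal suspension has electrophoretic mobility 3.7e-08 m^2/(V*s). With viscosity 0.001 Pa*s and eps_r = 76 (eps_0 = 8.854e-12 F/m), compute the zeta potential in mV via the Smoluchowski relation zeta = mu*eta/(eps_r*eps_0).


Smoluchowski equation: zeta = mu * eta / (eps_r * eps_0)
zeta = 3.7e-08 * 0.001 / (76 * 8.854e-12)
zeta = 0.054986 V = 54.99 mV

54.99


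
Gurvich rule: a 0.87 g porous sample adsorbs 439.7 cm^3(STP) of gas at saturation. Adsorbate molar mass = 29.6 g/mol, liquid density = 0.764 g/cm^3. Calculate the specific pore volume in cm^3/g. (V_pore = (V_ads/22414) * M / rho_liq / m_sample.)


Moles adsorbed n = V_ads / 22414 = 439.7 / 22414 = 1.961720e-02 mol
Liquid volume V_liq = n * M / rho_liq = 1.961720e-02 * 29.6 / 0.764 = 0.76004 cm^3
Specific pore volume V_pore = V_liq / m_sample = 0.76004 / 0.87
V_pore = 0.8736 cm^3/g

0.8736


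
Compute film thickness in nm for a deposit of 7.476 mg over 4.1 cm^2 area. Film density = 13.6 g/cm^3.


Convert: m = 7.476 mg = 7.4760e-06 kg, A = 4.1 cm^2 = 4.1000e-04 m^2, rho = 13.6 g/cm^3 = 13600 kg/m^3
t = m / (A * rho)
t = 7.4760e-06 / (4.1000e-04 * 13600)
t = 1.3407e-06 m = 1340.7 nm

1340.7


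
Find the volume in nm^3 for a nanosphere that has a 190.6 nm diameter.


Radius r = 190.6/2 = 95.3 nm
Volume V = (4/3) * pi * r^3
V = (4/3) * pi * (95.3)^3
V = 3625495.01 nm^3

3625495.01


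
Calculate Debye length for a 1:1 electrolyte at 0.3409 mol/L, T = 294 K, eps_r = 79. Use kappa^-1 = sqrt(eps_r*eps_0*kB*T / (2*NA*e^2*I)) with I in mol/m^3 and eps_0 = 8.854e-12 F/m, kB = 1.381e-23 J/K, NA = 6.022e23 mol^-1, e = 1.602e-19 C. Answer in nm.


Ionic strength I = 0.3409 * 1^2 * 1000 = 340.9 mol/m^3
kappa^-1 = sqrt(79 * 8.854e-12 * 1.381e-23 * 294 / (2 * 6.022e23 * (1.602e-19)^2 * 340.9))
kappa^-1 = 0.519 nm

0.519


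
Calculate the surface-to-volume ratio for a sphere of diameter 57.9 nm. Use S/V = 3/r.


Radius r = 57.9/2 = 28.95 nm
S/V = 3 / r = 3 / 28.95
S/V = 0.1036 nm^-1

0.1036


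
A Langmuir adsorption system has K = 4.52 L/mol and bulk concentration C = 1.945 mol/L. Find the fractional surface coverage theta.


Langmuir isotherm: theta = K*C / (1 + K*C)
K*C = 4.52 * 1.945 = 8.7914
theta = 8.7914 / (1 + 8.7914) = 8.7914 / 9.7914
theta = 0.8979

0.8979


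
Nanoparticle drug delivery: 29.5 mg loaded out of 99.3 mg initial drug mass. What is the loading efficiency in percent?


Drug loading efficiency = (drug loaded / drug initial) * 100
DLE = 29.5 / 99.3 * 100
DLE = 0.2971 * 100
DLE = 29.71%

29.71


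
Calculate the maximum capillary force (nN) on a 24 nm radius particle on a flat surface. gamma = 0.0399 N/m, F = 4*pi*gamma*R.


Convert radius: R = 24 nm = 2.4e-08 m
F = 4 * pi * gamma * R
F = 4 * pi * 0.0399 * 2.4e-08
F = 1.20336e-08 N = 12.0336 nN

12.0336


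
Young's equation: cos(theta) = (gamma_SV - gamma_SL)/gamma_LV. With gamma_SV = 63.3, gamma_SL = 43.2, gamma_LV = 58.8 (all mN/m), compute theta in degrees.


cos(theta) = (gamma_SV - gamma_SL) / gamma_LV
cos(theta) = (63.3 - 43.2) / 58.8
cos(theta) = 0.341837
theta = arccos(0.341837) = 70.01 degrees

70.01


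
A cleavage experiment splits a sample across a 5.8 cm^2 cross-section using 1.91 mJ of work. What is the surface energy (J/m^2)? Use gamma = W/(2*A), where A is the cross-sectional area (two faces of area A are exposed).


Convert: A = 5.8 cm^2 = 0.00058 m^2, W = 1.91 mJ = 0.00191 J
Cleaving exposes two faces of area A, so total new surface = 2*A and gamma = W / (2*A)
gamma = 0.00191 / (2 * 0.00058)
gamma = 1.647 J/m^2

1.647


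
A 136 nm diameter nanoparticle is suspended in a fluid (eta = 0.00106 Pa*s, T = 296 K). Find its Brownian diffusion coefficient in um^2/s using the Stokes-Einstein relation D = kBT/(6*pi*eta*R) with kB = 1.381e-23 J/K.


Radius R = 136/2 = 68 nm = 6.8e-08 m
D = kB*T / (6*pi*eta*R)
D = 1.381e-23 * 296 / (6 * pi * 0.00106 * 6.8e-08)
D = 3.00863e-12 m^2/s = 3.009 um^2/s

3.009


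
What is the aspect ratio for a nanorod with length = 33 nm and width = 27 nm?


Aspect ratio AR = length / diameter
AR = 33 / 27
AR = 1.22

1.22


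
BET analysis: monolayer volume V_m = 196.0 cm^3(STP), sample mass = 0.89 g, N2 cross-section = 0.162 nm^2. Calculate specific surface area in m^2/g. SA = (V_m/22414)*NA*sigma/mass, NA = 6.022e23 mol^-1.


Number of moles in monolayer = V_m / 22414 = 196.0 / 22414 = 0.00874453
Number of molecules = moles * NA = 0.00874453 * 6.022e23
SA = molecules * sigma / mass
SA = (196.0 / 22414) * 6.022e23 * 0.162e-18 / 0.89
SA = 958.5 m^2/g

958.5


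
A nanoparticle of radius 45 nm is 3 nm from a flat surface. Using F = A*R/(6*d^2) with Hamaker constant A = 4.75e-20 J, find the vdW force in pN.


Convert to SI: R = 45 nm = 4.5e-08 m, d = 3 nm = 3e-09 m
F = A * R / (6 * d^2)
F = 4.75e-20 * 4.5e-08 / (6 * (3e-09)^2)
F = 3.95833e-11 N = 39.583 pN

39.583


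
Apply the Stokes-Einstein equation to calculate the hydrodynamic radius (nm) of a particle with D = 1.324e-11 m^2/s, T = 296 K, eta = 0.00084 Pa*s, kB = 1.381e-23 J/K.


Stokes-Einstein: R = kB*T / (6*pi*eta*D)
R = 1.381e-23 * 296 / (6 * pi * 0.00084 * 1.324e-11)
R = 1.94992e-08 m = 19.5 nm

19.5


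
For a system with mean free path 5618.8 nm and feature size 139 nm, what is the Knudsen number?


Knudsen number Kn = lambda / L
Kn = 5618.8 / 139
Kn = 40.423

40.423


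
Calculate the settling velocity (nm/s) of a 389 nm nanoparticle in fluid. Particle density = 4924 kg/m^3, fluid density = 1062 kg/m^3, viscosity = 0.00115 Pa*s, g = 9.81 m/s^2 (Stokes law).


Radius R = 389/2 nm = 1.945e-07 m
Density difference = 4924 - 1062 = 3862 kg/m^3
v = 2 * R^2 * (rho_p - rho_f) * g / (9 * eta)
v = 2 * (1.945e-07)^2 * 3862 * 9.81 / (9 * 0.00115)
v = 2.76956e-07 m/s = 276.9556 nm/s

276.9556


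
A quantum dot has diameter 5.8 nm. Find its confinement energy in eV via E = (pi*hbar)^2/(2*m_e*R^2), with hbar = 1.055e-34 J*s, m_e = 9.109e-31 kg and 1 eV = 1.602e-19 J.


Radius R = 5.8/2 = 2.9 nm = 2.9e-09 m
E = (pi * 1.055e-34)^2 / (2 * 9.109e-31 * (2.9e-09)^2)
E(J) = 7.16982e-21
E = E(J) / 1.602e-19 = 0.0448 eV

0.0448


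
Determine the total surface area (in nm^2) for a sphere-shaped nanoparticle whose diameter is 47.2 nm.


Radius r = 47.2/2 = 23.6 nm
Surface area SA = 4 * pi * r^2
SA = 4 * pi * (23.6)^2
SA = 6998.97 nm^2

6998.97


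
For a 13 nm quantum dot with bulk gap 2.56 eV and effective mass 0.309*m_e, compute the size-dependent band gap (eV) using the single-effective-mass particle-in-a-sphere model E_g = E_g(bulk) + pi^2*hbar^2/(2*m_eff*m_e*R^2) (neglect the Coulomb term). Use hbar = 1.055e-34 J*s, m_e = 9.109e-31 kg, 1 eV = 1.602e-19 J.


Radius R = 13/2 nm = 6.5e-09 m
Confinement energy dE = pi^2 * hbar^2 / (2 * m_eff * m_e * R^2)
dE = pi^2 * (1.055e-34)^2 / (2 * 0.309 * 9.109e-31 * (6.5e-09)^2) J, divided by 1.602e-19 J/eV
dE = 0.0288 eV
Total band gap = E_g(bulk) + dE = 2.56 + 0.0288 = 2.5888 eV

2.5888


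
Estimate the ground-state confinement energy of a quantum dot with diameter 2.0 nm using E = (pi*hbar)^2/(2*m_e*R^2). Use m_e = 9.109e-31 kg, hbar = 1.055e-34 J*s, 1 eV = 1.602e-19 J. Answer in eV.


Radius R = 2.0/2 = 1 nm = 1e-09 m
E = (pi * 1.055e-34)^2 / (2 * 9.109e-31 * (1e-09)^2)
E(J) = 6.02981e-20
E = E(J) / 1.602e-19 = 0.3764 eV

0.3764


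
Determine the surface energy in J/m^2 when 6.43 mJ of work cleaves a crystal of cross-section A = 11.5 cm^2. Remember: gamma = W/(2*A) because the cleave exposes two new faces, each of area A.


Convert: A = 11.5 cm^2 = 0.00115 m^2, W = 6.43 mJ = 0.00643 J
Cleaving exposes two faces of area A, so total new surface = 2*A and gamma = W / (2*A)
gamma = 0.00643 / (2 * 0.00115)
gamma = 2.796 J/m^2

2.796


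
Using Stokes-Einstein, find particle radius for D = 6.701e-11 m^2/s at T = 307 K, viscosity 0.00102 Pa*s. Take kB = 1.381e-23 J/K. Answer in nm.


Stokes-Einstein: R = kB*T / (6*pi*eta*D)
R = 1.381e-23 * 307 / (6 * pi * 0.00102 * 6.701e-11)
R = 3.29072e-09 m = 3.29 nm

3.29


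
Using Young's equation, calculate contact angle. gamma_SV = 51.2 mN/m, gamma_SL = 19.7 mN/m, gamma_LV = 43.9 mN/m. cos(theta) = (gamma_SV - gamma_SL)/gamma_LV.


cos(theta) = (gamma_SV - gamma_SL) / gamma_LV
cos(theta) = (51.2 - 19.7) / 43.9
cos(theta) = 0.71754
theta = arccos(0.71754) = 44.15 degrees

44.15


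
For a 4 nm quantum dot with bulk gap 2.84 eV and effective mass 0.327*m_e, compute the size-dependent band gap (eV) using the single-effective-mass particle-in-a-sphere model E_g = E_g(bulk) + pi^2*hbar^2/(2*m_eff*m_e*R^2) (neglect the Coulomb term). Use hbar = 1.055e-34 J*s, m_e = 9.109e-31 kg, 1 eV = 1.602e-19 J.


Radius R = 4/2 nm = 2e-09 m
Confinement energy dE = pi^2 * hbar^2 / (2 * m_eff * m_e * R^2)
dE = pi^2 * (1.055e-34)^2 / (2 * 0.327 * 9.109e-31 * (2e-09)^2) J, divided by 1.602e-19 J/eV
dE = 0.2878 eV
Total band gap = E_g(bulk) + dE = 2.84 + 0.2878 = 3.1278 eV

3.1278


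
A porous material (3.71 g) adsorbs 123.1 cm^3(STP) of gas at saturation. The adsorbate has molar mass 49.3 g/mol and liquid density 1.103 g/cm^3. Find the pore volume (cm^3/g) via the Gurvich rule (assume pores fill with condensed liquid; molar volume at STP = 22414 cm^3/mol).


Moles adsorbed n = V_ads / 22414 = 123.1 / 22414 = 5.492103e-03 mol
Liquid volume V_liq = n * M / rho_liq = 5.492103e-03 * 49.3 / 1.103 = 0.24548 cm^3
Specific pore volume V_pore = V_liq / m_sample = 0.24548 / 3.71
V_pore = 0.0662 cm^3/g

0.0662


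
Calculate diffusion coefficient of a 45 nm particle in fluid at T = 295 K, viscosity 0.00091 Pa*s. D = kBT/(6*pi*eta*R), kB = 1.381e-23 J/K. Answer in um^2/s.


Radius R = 45/2 = 22.5 nm = 2.25e-08 m
D = kB*T / (6*pi*eta*R)
D = 1.381e-23 * 295 / (6 * pi * 0.00091 * 2.25e-08)
D = 1.05558e-11 m^2/s = 10.556 um^2/s

10.556


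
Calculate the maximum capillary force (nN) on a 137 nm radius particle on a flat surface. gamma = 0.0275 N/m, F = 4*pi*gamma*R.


Convert radius: R = 137 nm = 1.37e-07 m
F = 4 * pi * gamma * R
F = 4 * pi * 0.0275 * 1.37e-07
F = 4.73438e-08 N = 47.3438 nN

47.3438


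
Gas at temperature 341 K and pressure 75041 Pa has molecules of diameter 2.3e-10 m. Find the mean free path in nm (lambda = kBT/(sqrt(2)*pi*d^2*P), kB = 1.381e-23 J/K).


Mean free path: lambda = kB*T / (sqrt(2) * pi * d^2 * P)
lambda = 1.381e-23 * 341 / (sqrt(2) * pi * (2.3e-10)^2 * 75041)
lambda = 2.67011e-07 m
lambda = 267.01 nm

267.01


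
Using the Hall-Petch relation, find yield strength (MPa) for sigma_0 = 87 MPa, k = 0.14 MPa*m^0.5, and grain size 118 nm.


d = 118 nm = 1.18e-07 m
sqrt(d) = 0.0003435113
Hall-Petch contribution = k / sqrt(d) = 0.14 / 0.0003435113 = 407.6 MPa
sigma = sigma_0 + k/sqrt(d) = 87 + 407.6 = 494.6 MPa

494.6


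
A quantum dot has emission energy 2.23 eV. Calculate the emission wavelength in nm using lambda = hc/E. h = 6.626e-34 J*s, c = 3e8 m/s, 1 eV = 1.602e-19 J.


Convert energy: E = 2.23 eV = 2.23 * 1.602e-19 = 3.57246e-19 J
lambda = h*c / E = 6.626e-34 * 3e8 / 3.57246e-19
lambda = 5.56423e-07 m = 556.4 nm

556.4


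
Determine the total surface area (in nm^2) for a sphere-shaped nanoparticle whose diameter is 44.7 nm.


Radius r = 44.7/2 = 22.35 nm
Surface area SA = 4 * pi * r^2
SA = 4 * pi * (22.35)^2
SA = 6277.18 nm^2

6277.18


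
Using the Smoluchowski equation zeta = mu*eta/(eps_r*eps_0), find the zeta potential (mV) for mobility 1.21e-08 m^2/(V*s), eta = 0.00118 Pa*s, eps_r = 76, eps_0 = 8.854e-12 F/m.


Smoluchowski equation: zeta = mu * eta / (eps_r * eps_0)
zeta = 1.21e-08 * 0.00118 / (76 * 8.854e-12)
zeta = 0.021218 V = 21.22 mV

21.22


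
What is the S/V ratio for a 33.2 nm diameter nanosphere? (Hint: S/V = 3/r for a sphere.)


Radius r = 33.2/2 = 16.6 nm
S/V = 3 / r = 3 / 16.6
S/V = 0.1807 nm^-1

0.1807


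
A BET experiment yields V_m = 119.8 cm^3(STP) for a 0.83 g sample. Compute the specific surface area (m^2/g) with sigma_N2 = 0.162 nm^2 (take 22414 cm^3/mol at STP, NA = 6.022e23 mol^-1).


Number of moles in monolayer = V_m / 22414 = 119.8 / 22414 = 0.00534487
Number of molecules = moles * NA = 0.00534487 * 6.022e23
SA = molecules * sigma / mass
SA = (119.8 / 22414) * 6.022e23 * 0.162e-18 / 0.83
SA = 628.2 m^2/g

628.2


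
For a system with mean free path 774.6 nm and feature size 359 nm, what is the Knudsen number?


Knudsen number Kn = lambda / L
Kn = 774.6 / 359
Kn = 2.1577

2.1577


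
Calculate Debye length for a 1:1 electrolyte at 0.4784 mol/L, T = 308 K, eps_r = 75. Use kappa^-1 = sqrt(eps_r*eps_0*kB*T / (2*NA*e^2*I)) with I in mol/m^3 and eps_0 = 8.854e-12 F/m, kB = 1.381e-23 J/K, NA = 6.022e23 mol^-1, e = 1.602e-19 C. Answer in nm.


Ionic strength I = 0.4784 * 1^2 * 1000 = 478.4 mol/m^3
kappa^-1 = sqrt(75 * 8.854e-12 * 1.381e-23 * 308 / (2 * 6.022e23 * (1.602e-19)^2 * 478.4))
kappa^-1 = 0.437 nm

0.437


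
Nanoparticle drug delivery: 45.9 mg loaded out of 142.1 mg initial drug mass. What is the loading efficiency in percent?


Drug loading efficiency = (drug loaded / drug initial) * 100
DLE = 45.9 / 142.1 * 100
DLE = 0.323 * 100
DLE = 32.3%

32.3


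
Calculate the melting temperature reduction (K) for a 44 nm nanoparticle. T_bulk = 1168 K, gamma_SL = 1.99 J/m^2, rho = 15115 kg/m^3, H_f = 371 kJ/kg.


Radius R = 44/2 = 22 nm = 2.2e-08 m
Convert H_f = 371 kJ/kg = 371000 J/kg
dT = 2 * gamma_SL * T_bulk / (rho * H_f * R)
dT = 2 * 1.99 * 1168 / (15115 * 371000 * 2.2e-08)
dT = 37.7 K

37.7


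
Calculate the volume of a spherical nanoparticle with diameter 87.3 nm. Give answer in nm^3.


Radius r = 87.3/2 = 43.65 nm
Volume V = (4/3) * pi * r^3
V = (4/3) * pi * (43.65)^3
V = 348370.49 nm^3

348370.49


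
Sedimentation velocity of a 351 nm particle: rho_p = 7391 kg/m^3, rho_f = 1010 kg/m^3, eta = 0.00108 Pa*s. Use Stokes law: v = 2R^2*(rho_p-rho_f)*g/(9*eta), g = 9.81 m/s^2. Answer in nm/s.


Radius R = 351/2 nm = 1.755e-07 m
Density difference = 7391 - 1010 = 6381 kg/m^3
v = 2 * R^2 * (rho_p - rho_f) * g / (9 * eta)
v = 2 * (1.755e-07)^2 * 6381 * 9.81 / (9 * 0.00108)
v = 3.96712e-07 m/s = 396.7124 nm/s

396.7124


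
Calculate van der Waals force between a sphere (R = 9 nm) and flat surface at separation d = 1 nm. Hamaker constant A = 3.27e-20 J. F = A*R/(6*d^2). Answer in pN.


Convert to SI: R = 9 nm = 9e-09 m, d = 1 nm = 1e-09 m
F = A * R / (6 * d^2)
F = 3.27e-20 * 9e-09 / (6 * (1e-09)^2)
F = 4.905e-11 N = 49.05 pN

49.05


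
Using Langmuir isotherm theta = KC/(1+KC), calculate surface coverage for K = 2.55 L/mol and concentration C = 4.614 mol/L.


Langmuir isotherm: theta = K*C / (1 + K*C)
K*C = 2.55 * 4.614 = 11.7657
theta = 11.7657 / (1 + 11.7657) = 11.7657 / 12.7657
theta = 0.9217

0.9217


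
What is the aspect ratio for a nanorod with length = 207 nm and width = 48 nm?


Aspect ratio AR = length / diameter
AR = 207 / 48
AR = 4.31

4.31


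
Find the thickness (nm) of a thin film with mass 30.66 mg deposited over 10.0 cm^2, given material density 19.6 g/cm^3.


Convert: m = 30.66 mg = 3.0660e-05 kg, A = 10.0 cm^2 = 1.0000e-03 m^2, rho = 19.6 g/cm^3 = 19600 kg/m^3
t = m / (A * rho)
t = 3.0660e-05 / (1.0000e-03 * 19600)
t = 1.5643e-06 m = 1564.3 nm

1564.3


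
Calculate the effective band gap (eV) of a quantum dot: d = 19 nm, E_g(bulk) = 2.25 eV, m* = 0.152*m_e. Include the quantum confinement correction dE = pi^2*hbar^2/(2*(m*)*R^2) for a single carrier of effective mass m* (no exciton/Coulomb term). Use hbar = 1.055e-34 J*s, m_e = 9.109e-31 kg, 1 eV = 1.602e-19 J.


Radius R = 19/2 nm = 9.5e-09 m
Confinement energy dE = pi^2 * hbar^2 / (2 * m_eff * m_e * R^2)
dE = pi^2 * (1.055e-34)^2 / (2 * 0.152 * 9.109e-31 * (9.5e-09)^2) J, divided by 1.602e-19 J/eV
dE = 0.0274 eV
Total band gap = E_g(bulk) + dE = 2.25 + 0.0274 = 2.2774 eV

2.2774


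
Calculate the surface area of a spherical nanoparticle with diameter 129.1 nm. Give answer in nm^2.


Radius r = 129.1/2 = 64.55 nm
Surface area SA = 4 * pi * r^2
SA = 4 * pi * (64.55)^2
SA = 52360.33 nm^2

52360.33


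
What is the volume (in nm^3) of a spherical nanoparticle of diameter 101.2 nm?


Radius r = 101.2/2 = 50.6 nm
Volume V = (4/3) * pi * r^3
V = (4/3) * pi * (50.6)^3
V = 542675.43 nm^3

542675.43


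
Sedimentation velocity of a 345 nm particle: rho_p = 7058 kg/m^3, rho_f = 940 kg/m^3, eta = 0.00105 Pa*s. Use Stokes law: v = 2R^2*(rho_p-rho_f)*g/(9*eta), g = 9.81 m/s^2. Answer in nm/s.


Radius R = 345/2 nm = 1.725e-07 m
Density difference = 7058 - 940 = 6118 kg/m^3
v = 2 * R^2 * (rho_p - rho_f) * g / (9 * eta)
v = 2 * (1.725e-07)^2 * 6118 * 9.81 / (9 * 0.00105)
v = 3.77968e-07 m/s = 377.9679 nm/s

377.9679


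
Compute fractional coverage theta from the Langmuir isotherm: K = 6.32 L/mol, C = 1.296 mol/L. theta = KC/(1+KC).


Langmuir isotherm: theta = K*C / (1 + K*C)
K*C = 6.32 * 1.296 = 8.19072
theta = 8.19072 / (1 + 8.19072) = 8.19072 / 9.19072
theta = 0.8912

0.8912


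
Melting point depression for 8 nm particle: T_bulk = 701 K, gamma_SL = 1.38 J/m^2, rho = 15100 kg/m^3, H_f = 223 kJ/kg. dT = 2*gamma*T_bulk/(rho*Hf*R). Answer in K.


Radius R = 8/2 = 4 nm = 4e-09 m
Convert H_f = 223 kJ/kg = 223000 J/kg
dT = 2 * gamma_SL * T_bulk / (rho * H_f * R)
dT = 2 * 1.38 * 701 / (15100 * 223000 * 4e-09)
dT = 143.6 K

143.6


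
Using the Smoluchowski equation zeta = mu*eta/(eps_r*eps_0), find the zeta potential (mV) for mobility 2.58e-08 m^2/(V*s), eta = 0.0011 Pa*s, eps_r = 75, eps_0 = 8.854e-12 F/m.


Smoluchowski equation: zeta = mu * eta / (eps_r * eps_0)
zeta = 2.58e-08 * 0.0011 / (75 * 8.854e-12)
zeta = 0.042738 V = 42.74 mV

42.74


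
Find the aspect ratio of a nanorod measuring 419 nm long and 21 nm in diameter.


Aspect ratio AR = length / diameter
AR = 419 / 21
AR = 19.95

19.95


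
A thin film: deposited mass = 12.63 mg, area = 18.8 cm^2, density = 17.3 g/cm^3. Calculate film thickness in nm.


Convert: m = 12.63 mg = 1.2630e-05 kg, A = 18.8 cm^2 = 1.8800e-03 m^2, rho = 17.3 g/cm^3 = 17300 kg/m^3
t = m / (A * rho)
t = 1.2630e-05 / (1.8800e-03 * 17300)
t = 3.8833e-07 m = 388.3 nm

388.3


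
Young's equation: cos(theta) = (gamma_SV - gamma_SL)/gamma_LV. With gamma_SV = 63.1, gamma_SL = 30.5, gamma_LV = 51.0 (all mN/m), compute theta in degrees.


cos(theta) = (gamma_SV - gamma_SL) / gamma_LV
cos(theta) = (63.1 - 30.5) / 51.0
cos(theta) = 0.639216
theta = arccos(0.639216) = 50.27 degrees

50.27


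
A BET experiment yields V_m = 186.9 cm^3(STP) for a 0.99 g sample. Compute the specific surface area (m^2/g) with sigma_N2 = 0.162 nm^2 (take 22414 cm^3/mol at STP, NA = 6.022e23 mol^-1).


Number of moles in monolayer = V_m / 22414 = 186.9 / 22414 = 0.00833854
Number of molecules = moles * NA = 0.00833854 * 6.022e23
SA = molecules * sigma / mass
SA = (186.9 / 22414) * 6.022e23 * 0.162e-18 / 0.99
SA = 821.7 m^2/g

821.7


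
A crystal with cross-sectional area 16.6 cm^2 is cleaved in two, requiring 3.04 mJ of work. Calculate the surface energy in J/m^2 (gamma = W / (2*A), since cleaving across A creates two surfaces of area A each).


Convert: A = 16.6 cm^2 = 0.00166 m^2, W = 3.04 mJ = 0.00304 J
Cleaving exposes two faces of area A, so total new surface = 2*A and gamma = W / (2*A)
gamma = 0.00304 / (2 * 0.00166)
gamma = 0.916 J/m^2

0.916


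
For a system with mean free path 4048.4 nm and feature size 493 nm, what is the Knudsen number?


Knudsen number Kn = lambda / L
Kn = 4048.4 / 493
Kn = 8.2118

8.2118


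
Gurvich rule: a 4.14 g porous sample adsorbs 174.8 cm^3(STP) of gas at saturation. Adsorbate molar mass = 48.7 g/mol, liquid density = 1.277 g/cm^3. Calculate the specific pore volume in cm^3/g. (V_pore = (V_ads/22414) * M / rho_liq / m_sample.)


Moles adsorbed n = V_ads / 22414 = 174.8 / 22414 = 7.798697e-03 mol
Liquid volume V_liq = n * M / rho_liq = 7.798697e-03 * 48.7 / 1.277 = 0.29741 cm^3
Specific pore volume V_pore = V_liq / m_sample = 0.29741 / 4.14
V_pore = 0.0718 cm^3/g

0.0718


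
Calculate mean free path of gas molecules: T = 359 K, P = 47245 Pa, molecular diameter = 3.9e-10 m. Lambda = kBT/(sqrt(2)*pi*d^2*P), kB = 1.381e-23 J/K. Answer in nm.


Mean free path: lambda = kB*T / (sqrt(2) * pi * d^2 * P)
lambda = 1.381e-23 * 359 / (sqrt(2) * pi * (3.9e-10)^2 * 47245)
lambda = 1.55288e-07 m
lambda = 155.29 nm

155.29


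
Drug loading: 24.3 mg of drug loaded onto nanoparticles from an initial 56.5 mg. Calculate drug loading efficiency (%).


Drug loading efficiency = (drug loaded / drug initial) * 100
DLE = 24.3 / 56.5 * 100
DLE = 0.4301 * 100
DLE = 43.01%

43.01


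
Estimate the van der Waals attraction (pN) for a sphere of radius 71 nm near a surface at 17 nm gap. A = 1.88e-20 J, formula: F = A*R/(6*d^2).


Convert to SI: R = 71 nm = 7.1e-08 m, d = 17 nm = 1.7e-08 m
F = A * R / (6 * d^2)
F = 1.88e-20 * 7.1e-08 / (6 * (1.7e-08)^2)
F = 7.69781e-13 N = 0.77 pN

0.77


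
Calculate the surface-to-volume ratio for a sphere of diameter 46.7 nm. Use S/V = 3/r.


Radius r = 46.7/2 = 23.35 nm
S/V = 3 / r = 3 / 23.35
S/V = 0.1285 nm^-1

0.1285


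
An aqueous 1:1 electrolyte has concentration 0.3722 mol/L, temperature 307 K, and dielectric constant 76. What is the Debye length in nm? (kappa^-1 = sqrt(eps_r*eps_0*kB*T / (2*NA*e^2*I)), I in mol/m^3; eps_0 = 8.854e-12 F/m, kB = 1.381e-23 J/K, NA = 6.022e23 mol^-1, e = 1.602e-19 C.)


Ionic strength I = 0.3722 * 1^2 * 1000 = 372.2 mol/m^3
kappa^-1 = sqrt(76 * 8.854e-12 * 1.381e-23 * 307 / (2 * 6.022e23 * (1.602e-19)^2 * 372.2))
kappa^-1 = 0.498 nm

0.498
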